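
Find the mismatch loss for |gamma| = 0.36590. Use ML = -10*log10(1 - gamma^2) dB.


ML = -10 * log10(1 - 0.36590^2) = -10 * log10(0.86611719) = 0.6242 dB

0.6242 dB


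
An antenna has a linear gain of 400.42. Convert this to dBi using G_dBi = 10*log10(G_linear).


G_dBi = 10 * log10(400.42) = 26.03 dBi

26.03 dBi


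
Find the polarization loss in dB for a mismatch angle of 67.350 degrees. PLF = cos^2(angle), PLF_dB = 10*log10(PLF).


PLF_linear = cos^2(67.350 deg) = 0.1483026
PLF_dB = 10 * log10(0.1483026) = -8.289 dB

-8.289 dB


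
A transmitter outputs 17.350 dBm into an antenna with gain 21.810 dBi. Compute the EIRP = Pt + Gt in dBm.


EIRP = Pt + Gt = 17.350 + 21.810 = 39.16 dBm

39.16 dBm


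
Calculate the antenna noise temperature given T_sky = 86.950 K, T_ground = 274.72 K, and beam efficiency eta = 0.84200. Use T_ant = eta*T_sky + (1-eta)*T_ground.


T_ant = 0.84200 * 86.950 + (1 - 0.84200) * 274.72 = 116.6 K

116.6 K


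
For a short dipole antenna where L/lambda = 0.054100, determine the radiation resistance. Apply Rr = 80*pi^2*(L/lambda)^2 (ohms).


Rr = 80 * pi^2 * (0.054100)^2 = 80 * 9.869604 * 2.926810e-03 = 2.311 ohm

2.311 ohm


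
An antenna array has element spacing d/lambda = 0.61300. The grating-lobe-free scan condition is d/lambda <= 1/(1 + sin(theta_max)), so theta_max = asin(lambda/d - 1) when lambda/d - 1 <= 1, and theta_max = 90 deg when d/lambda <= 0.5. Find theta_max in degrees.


lambda/d - 1 = 1/0.61300 - 1 = 0.6313214
theta_max = asin(0.6313214) = 39.15 deg

39.15 deg


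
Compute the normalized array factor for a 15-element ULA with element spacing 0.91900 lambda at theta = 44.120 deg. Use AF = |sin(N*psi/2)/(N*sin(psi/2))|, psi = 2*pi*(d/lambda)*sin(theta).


psi = 2*pi*0.91900*sin(44.120 deg) = 4.019820 rad
AF = |sin(15*4.019820/2) / (15*sin(4.019820/2))| = 0.07029

0.07029


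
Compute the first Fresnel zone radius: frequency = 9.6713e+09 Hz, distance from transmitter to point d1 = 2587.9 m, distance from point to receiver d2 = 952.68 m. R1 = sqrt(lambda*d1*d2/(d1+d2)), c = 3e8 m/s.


lambda = c / f = 3.0000e+08 / 9.6713e+09 = 0.03101961 m
R1 = sqrt(0.03101961 * 2587.9 * 952.68 / (2587.9 + 952.68)) = 4.648 m

4.648 m


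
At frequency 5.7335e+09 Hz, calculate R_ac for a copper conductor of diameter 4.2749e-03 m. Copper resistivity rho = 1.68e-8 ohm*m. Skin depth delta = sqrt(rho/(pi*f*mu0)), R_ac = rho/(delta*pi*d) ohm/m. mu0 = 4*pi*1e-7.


delta = sqrt(1.68e-8 / (pi * 5.7335e+09 * 4*pi*1e-7)) = 8.615190e-07 m
R_ac = 1.68e-8 / (8.615190e-07 * pi * 4.2749e-03) = 1.452 ohm/m

1.452 ohm/m


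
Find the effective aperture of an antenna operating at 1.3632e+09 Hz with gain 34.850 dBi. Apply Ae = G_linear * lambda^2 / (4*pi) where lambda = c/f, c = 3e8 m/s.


lambda = c / f = 3.0000e+08 / 1.3632e+09 = 0.2200704 m
G_linear = 10^(34.850/10) = 3054.921
Ae = G_linear * lambda^2 / (4*pi) = 3054.921 * 0.2200704^2 / (4*pi) = 11.77 m^2

11.77 m^2


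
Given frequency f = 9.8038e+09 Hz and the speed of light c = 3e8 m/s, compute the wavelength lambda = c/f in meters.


lambda = c / f = 3.0000e+08 / 9.8038e+09 = 0.03060 m

0.03060 m


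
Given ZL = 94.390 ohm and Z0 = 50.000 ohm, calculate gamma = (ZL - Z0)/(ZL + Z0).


gamma = (94.390 - 50.000) / (94.390 + 50.000) = 0.3074

0.3074


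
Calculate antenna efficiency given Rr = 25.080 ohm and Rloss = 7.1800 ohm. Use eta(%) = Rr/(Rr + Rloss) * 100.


eta = 25.080 / (25.080 + 7.1800) * 100 = 77.74%

77.74%


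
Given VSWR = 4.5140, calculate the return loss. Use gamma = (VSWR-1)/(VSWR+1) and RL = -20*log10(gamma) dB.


gamma = (4.5140 - 1) / (4.5140 + 1) = 0.6372869
RL = -20 * log10(0.6372869) = 3.913 dB

3.913 dB


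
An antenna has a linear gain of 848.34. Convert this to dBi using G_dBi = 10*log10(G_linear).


G_dBi = 10 * log10(848.34) = 29.29 dBi

29.29 dBi


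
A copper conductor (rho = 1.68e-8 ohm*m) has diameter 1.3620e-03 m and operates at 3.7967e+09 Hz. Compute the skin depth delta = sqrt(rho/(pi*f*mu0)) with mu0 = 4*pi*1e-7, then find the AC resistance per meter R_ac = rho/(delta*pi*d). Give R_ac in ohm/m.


delta = sqrt(1.68e-8 / (pi * 3.7967e+09 * 4*pi*1e-7)) = 1.058697e-06 m
R_ac = 1.68e-8 / (1.058697e-06 * pi * 1.3620e-03) = 3.709 ohm/m

3.709 ohm/m


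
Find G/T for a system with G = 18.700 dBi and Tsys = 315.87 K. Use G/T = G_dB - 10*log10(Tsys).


G/T = 18.700 - 10*log10(315.87) = 18.700 - 24.99508 = -6.295 dB/K

-6.295 dB/K


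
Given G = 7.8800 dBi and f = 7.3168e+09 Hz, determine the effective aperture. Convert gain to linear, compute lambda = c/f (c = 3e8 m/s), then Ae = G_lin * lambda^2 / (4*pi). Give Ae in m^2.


lambda = c / f = 3.0000e+08 / 7.3168e+09 = 0.04100153 m
G_linear = 10^(7.8800/10) = 6.137620
Ae = G_linear * lambda^2 / (4*pi) = 6.137620 * 0.04100153^2 / (4*pi) = 8.211e-04 m^2

8.211e-04 m^2


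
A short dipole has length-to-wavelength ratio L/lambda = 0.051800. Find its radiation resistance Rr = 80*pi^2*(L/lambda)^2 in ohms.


Rr = 80 * pi^2 * (0.051800)^2 = 80 * 9.869604 * 2.683240e-03 = 2.119 ohm

2.119 ohm


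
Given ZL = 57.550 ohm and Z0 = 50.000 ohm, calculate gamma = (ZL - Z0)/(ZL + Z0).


gamma = (57.550 - 50.000) / (57.550 + 50.000) = 0.07020

0.07020


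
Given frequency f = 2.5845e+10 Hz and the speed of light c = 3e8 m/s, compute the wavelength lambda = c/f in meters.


lambda = c / f = 3.0000e+08 / 2.5845e+10 = 0.01161 m

0.01161 m


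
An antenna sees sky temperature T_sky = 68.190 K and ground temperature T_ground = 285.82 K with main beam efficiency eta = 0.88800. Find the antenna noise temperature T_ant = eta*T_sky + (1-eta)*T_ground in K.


T_ant = 0.88800 * 68.190 + (1 - 0.88800) * 285.82 = 92.56 K

92.56 K


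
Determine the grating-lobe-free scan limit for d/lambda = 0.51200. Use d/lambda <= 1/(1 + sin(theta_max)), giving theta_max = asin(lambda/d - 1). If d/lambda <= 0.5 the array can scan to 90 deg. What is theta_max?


lambda/d - 1 = 1/0.51200 - 1 = 0.9531250
theta_max = asin(0.9531250) = 72.39 deg

72.39 deg


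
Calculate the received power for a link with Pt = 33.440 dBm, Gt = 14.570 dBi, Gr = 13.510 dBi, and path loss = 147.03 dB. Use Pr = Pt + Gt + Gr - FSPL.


Pr = 33.440 + 14.570 + 13.510 - 147.03 = -85.51 dBm

-85.51 dBm


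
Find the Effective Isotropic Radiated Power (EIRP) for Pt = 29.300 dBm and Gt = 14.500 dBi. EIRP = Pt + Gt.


EIRP = Pt + Gt = 29.300 + 14.500 = 43.80 dBm

43.80 dBm


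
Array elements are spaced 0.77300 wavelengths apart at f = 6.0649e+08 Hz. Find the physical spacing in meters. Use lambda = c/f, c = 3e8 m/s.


lambda = c / f = 3.0000e+08 / 6.0649e+08 = 0.4946495 m
d = 0.77300 * 0.4946495 = 0.3824 m

0.3824 m


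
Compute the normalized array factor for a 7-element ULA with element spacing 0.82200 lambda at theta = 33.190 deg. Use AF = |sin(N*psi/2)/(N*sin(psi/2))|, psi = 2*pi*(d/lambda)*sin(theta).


psi = 2*pi*0.82200*sin(33.190 deg) = 2.827288 rad
AF = |sin(7*2.827288/2) / (7*sin(2.827288/2))| = 0.06560

0.06560


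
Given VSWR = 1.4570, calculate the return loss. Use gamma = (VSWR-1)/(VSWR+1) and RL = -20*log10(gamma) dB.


gamma = (1.4570 - 1) / (1.4570 + 1) = 0.1859992
RL = -20 * log10(0.1859992) = 14.61 dB

14.61 dB


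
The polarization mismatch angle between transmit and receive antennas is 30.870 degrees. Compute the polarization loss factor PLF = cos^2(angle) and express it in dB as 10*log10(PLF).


PLF_linear = cos^2(30.870 deg) = 0.7367367
PLF_dB = 10 * log10(0.7367367) = -1.327 dB

-1.327 dB


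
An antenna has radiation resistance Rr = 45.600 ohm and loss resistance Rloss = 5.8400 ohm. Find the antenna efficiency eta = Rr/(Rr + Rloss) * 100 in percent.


eta = 45.600 / (45.600 + 5.8400) * 100 = 88.65%

88.65%


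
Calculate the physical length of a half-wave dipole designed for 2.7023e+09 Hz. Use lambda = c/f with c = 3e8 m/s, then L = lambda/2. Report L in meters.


lambda = c / f = 3.0000e+08 / 2.7023e+09 = 0.1110165 m
L = lambda / 2 = 0.1110165 / 2 = 0.05551 m

0.05551 m


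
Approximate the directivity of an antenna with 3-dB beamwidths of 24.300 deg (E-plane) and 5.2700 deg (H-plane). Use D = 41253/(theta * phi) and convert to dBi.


D_linear = 41253 / (24.300 * 5.2700) = 322.1355
D_dBi = 10 * log10(322.1355) = 25.08 dBi

25.08 dBi


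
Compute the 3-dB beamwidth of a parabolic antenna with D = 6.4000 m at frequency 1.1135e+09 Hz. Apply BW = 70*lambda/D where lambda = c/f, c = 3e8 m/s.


lambda = c / f = 3.0000e+08 / 1.1135e+09 = 0.2694207 m
BW = 70 * 0.2694207 / 6.4000 = 2.947 deg

2.947 deg


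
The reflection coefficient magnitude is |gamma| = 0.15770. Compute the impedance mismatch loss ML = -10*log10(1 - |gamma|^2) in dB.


ML = -10 * log10(1 - 0.15770^2) = -10 * log10(0.97513071) = 0.1094 dB

0.1094 dB


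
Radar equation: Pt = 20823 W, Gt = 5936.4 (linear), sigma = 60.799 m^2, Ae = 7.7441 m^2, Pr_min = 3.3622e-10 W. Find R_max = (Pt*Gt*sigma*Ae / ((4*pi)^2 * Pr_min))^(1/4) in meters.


R^4 = 20823*5936.4*60.799*7.7441 / ((4*pi)^2 * 3.3622e-10) = 1.096202e+18
R_max = 1.096202e+18^0.25 = 32357 m

32357 m


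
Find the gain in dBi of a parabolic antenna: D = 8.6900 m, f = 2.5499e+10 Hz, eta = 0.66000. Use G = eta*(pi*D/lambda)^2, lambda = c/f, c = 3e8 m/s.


lambda = c / f = 3.0000e+08 / 2.5499e+10 = 0.01176517 m
G_linear = 0.66000 * (pi * 8.6900 / 0.01176517)^2 = 3.553750e+06
G_dBi = 10 * log10(3.553750e+06) = 65.51 dBi

65.51 dBi


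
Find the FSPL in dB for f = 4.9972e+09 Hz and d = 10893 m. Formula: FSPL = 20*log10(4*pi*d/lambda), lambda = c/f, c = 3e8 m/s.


lambda = c / f = 3.0000e+08 / 4.9972e+09 = 0.06003362 m
FSPL = 20 * log10(4*pi*10893/0.06003362) = 127.2 dB

127.2 dB


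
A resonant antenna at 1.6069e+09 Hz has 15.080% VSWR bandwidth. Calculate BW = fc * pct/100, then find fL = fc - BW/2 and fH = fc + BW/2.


BW = 1.6069e+09 * 15.080/100 = 2.423205e+08 Hz
fL = 1.6069e+09 - 2.423205e+08/2 = 1.486e+09 Hz
fH = 1.6069e+09 + 2.423205e+08/2 = 1.728e+09 Hz

BW=2.423e+08 Hz, fL=1.486e+09 Hz, fH=1.728e+09 Hz


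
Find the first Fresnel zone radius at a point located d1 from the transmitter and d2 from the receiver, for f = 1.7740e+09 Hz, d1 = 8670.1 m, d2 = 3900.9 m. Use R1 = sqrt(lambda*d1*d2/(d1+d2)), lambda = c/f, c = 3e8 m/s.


lambda = c / f = 3.0000e+08 / 1.7740e+09 = 0.1691094 m
R1 = sqrt(0.1691094 * 8670.1 * 3900.9 / (8670.1 + 3900.9)) = 21.33 m

21.33 m


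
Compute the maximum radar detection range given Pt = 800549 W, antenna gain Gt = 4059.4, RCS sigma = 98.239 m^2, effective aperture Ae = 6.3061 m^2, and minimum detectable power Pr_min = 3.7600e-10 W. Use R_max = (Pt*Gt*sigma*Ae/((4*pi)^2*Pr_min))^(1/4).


R^4 = 800549*4059.4*98.239*6.3061 / ((4*pi)^2 * 3.7600e-10) = 3.390681e+19
R_max = 3.390681e+19^0.25 = 76308 m

76308 m


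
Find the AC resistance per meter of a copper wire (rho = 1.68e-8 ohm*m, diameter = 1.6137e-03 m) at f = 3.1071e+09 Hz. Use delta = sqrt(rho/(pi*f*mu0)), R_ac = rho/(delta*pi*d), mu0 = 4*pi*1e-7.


delta = sqrt(1.68e-8 / (pi * 3.1071e+09 * 4*pi*1e-7)) = 1.170300e-06 m
R_ac = 1.68e-8 / (1.170300e-06 * pi * 1.6137e-03) = 2.832 ohm/m

2.832 ohm/m


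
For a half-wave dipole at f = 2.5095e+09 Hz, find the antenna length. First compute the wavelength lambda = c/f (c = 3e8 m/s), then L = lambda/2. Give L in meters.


lambda = c / f = 3.0000e+08 / 2.5095e+09 = 0.1195457 m
L = lambda / 2 = 0.1195457 / 2 = 0.05977 m

0.05977 m


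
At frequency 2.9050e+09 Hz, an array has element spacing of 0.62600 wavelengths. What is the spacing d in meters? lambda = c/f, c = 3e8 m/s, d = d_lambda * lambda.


lambda = c / f = 3.0000e+08 / 2.9050e+09 = 0.1032702 m
d = 0.62600 * 0.1032702 = 0.06465 m

0.06465 m


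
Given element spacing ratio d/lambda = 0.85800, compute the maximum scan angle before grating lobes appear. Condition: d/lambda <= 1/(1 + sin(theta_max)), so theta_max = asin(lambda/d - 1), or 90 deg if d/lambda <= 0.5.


lambda/d - 1 = 1/0.85800 - 1 = 0.1655012
theta_max = asin(0.1655012) = 9.526 deg

9.526 deg


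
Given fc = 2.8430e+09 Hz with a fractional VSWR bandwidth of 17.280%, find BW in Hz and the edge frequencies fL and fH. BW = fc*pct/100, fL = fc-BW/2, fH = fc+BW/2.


BW = 2.8430e+09 * 17.280/100 = 4.912704e+08 Hz
fL = 2.8430e+09 - 4.912704e+08/2 = 2.597e+09 Hz
fH = 2.8430e+09 + 4.912704e+08/2 = 3.089e+09 Hz

BW=4.913e+08 Hz, fL=2.597e+09 Hz, fH=3.089e+09 Hz


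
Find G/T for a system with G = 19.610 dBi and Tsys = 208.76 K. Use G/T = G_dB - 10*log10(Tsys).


G/T = 19.610 - 10*log10(208.76) = 19.610 - 23.19647 = -3.586 dB/K

-3.586 dB/K


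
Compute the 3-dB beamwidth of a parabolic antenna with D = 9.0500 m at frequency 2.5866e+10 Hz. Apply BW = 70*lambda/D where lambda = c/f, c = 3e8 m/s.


lambda = c / f = 3.0000e+08 / 2.5866e+10 = 0.01159824 m
BW = 70 * 0.01159824 / 9.0500 = 0.08971 deg

0.08971 deg


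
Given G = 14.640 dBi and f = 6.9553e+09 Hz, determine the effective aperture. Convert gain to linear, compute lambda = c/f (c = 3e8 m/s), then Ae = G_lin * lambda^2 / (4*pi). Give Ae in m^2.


lambda = c / f = 3.0000e+08 / 6.9553e+09 = 0.04313258 m
G_linear = 10^(14.640/10) = 29.10717
Ae = G_linear * lambda^2 / (4*pi) = 29.10717 * 0.04313258^2 / (4*pi) = 4.309e-03 m^2

4.309e-03 m^2


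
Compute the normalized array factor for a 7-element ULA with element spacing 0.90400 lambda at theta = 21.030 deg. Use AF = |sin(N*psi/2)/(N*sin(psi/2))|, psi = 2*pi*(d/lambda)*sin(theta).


psi = 2*pi*0.90400*sin(21.030 deg) = 2.038306 rad
AF = |sin(7*2.038306/2) / (7*sin(2.038306/2))| = 0.1261

0.1261


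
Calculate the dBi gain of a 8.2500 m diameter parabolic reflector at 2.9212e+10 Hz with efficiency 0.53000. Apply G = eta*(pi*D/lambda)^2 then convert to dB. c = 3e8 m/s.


lambda = c / f = 3.0000e+08 / 2.9212e+10 = 0.01026975 m
G_linear = 0.53000 * (pi * 8.2500 / 0.01026975)^2 = 3.375699e+06
G_dBi = 10 * log10(3.375699e+06) = 65.28 dBi

65.28 dBi


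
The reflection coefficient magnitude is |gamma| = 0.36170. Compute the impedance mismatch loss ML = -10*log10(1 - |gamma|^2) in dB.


ML = -10 * log10(1 - 0.36170^2) = -10 * log10(0.86917311) = 0.6089 dB

0.6089 dB


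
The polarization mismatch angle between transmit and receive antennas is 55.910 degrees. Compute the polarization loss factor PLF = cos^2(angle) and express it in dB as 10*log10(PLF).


PLF_linear = cos^2(55.910 deg) = 0.3141540
PLF_dB = 10 * log10(0.3141540) = -5.029 dB

-5.029 dB


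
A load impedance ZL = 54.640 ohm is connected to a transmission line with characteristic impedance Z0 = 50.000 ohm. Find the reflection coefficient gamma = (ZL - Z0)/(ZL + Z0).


gamma = (54.640 - 50.000) / (54.640 + 50.000) = 0.04434

0.04434


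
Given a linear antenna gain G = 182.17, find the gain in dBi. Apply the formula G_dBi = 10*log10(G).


G_dBi = 10 * log10(182.17) = 22.60 dBi

22.60 dBi


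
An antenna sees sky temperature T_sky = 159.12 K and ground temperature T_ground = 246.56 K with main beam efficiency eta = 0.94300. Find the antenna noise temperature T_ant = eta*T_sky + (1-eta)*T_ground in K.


T_ant = 0.94300 * 159.12 + (1 - 0.94300) * 246.56 = 164.1 K

164.1 K


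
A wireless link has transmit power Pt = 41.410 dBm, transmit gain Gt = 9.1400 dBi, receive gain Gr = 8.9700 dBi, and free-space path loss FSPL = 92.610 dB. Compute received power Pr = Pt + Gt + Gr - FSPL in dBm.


Pr = 41.410 + 9.1400 + 8.9700 - 92.610 = -33.09 dBm

-33.09 dBm


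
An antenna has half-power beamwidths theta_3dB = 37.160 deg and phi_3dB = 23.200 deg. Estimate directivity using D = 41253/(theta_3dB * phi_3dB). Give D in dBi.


D_linear = 41253 / (37.160 * 23.200) = 47.85109
D_dBi = 10 * log10(47.85109) = 16.80 dBi

16.80 dBi


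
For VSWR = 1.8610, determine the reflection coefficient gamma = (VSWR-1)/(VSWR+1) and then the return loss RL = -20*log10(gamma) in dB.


gamma = (1.8610 - 1) / (1.8610 + 1) = 0.3009437
RL = -20 * log10(0.3009437) = 10.43 dB

10.43 dB


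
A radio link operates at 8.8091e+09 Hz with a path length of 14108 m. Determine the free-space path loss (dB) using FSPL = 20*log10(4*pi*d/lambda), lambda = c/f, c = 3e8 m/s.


lambda = c / f = 3.0000e+08 / 8.8091e+09 = 0.03405569 m
FSPL = 20 * log10(4*pi*14108/0.03405569) = 134.3 dB

134.3 dB


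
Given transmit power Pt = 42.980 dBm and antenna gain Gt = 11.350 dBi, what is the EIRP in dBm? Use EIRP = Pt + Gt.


EIRP = Pt + Gt = 42.980 + 11.350 = 54.33 dBm

54.33 dBm


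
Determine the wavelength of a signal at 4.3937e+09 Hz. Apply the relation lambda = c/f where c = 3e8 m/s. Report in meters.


lambda = c / f = 3.0000e+08 / 4.3937e+09 = 0.06828 m

0.06828 m


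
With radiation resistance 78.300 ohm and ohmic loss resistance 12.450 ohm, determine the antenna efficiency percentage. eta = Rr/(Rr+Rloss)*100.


eta = 78.300 / (78.300 + 12.450) * 100 = 86.28%

86.28%


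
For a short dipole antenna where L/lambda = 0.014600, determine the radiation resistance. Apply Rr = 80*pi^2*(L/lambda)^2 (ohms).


Rr = 80 * pi^2 * (0.014600)^2 = 80 * 9.869604 * 2.131600e-04 = 0.1683 ohm

0.1683 ohm


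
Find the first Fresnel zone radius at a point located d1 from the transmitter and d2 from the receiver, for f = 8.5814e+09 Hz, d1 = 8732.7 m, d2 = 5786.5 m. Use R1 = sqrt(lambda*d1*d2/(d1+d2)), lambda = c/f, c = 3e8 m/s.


lambda = c / f = 3.0000e+08 / 8.5814e+09 = 0.03495933 m
R1 = sqrt(0.03495933 * 8732.7 * 5786.5 / (8732.7 + 5786.5)) = 11.03 m

11.03 m


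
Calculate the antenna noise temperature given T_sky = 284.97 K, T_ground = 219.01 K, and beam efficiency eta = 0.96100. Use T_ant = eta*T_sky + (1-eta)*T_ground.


T_ant = 0.96100 * 284.97 + (1 - 0.96100) * 219.01 = 282.4 K

282.4 K


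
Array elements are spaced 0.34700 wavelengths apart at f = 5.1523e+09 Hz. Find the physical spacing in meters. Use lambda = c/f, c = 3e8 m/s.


lambda = c / f = 3.0000e+08 / 5.1523e+09 = 0.05822642 m
d = 0.34700 * 0.05822642 = 0.02020 m

0.02020 m


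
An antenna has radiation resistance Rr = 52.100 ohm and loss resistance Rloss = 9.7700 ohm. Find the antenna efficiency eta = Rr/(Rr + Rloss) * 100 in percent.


eta = 52.100 / (52.100 + 9.7700) * 100 = 84.21%

84.21%


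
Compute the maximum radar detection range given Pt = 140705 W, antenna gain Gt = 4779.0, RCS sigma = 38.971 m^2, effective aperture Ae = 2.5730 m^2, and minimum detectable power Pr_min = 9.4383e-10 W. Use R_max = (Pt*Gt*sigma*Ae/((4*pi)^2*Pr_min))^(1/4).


R^4 = 140705*4779.0*38.971*2.5730 / ((4*pi)^2 * 9.4383e-10) = 4.523915e+17
R_max = 4.523915e+17^0.25 = 25935 m

25935 m


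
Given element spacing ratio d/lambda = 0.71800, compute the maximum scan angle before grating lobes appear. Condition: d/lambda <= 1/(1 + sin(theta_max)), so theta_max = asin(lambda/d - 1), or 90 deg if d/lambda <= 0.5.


lambda/d - 1 = 1/0.71800 - 1 = 0.3927577
theta_max = asin(0.3927577) = 23.13 deg

23.13 deg


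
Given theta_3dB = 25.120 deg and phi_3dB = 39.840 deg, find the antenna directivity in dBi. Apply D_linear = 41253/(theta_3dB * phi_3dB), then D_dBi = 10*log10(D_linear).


D_linear = 41253 / (25.120 * 39.840) = 41.22081
D_dBi = 10 * log10(41.22081) = 16.15 dBi

16.15 dBi


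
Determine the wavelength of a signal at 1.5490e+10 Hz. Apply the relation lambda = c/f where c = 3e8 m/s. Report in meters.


lambda = c / f = 3.0000e+08 / 1.5490e+10 = 0.01937 m

0.01937 m


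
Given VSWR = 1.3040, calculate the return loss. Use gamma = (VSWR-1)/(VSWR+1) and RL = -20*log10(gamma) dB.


gamma = (1.3040 - 1) / (1.3040 + 1) = 0.1319444
RL = -20 * log10(0.1319444) = 17.59 dB

17.59 dB


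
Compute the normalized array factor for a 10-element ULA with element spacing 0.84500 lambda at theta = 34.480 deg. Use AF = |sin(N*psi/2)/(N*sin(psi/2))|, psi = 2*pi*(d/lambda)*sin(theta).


psi = 2*pi*0.84500*sin(34.480 deg) = 3.005688 rad
AF = |sin(10*3.005688/2) / (10*sin(3.005688/2))| = 0.06299

0.06299


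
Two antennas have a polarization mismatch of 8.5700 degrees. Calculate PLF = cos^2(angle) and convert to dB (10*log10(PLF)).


PLF_linear = cos^2(8.5700 deg) = 0.9777938
PLF_dB = 10 * log10(0.9777938) = -0.09753 dB

-0.09753 dB


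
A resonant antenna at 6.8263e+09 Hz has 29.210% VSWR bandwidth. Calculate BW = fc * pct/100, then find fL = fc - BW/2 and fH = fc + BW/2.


BW = 6.8263e+09 * 29.210/100 = 1.993962e+09 Hz
fL = 6.8263e+09 - 1.993962e+09/2 = 5.829e+09 Hz
fH = 6.8263e+09 + 1.993962e+09/2 = 7.823e+09 Hz

BW=1.994e+09 Hz, fL=5.829e+09 Hz, fH=7.823e+09 Hz


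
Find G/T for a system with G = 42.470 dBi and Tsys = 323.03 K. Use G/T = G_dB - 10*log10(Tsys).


G/T = 42.470 - 10*log10(323.03) = 42.470 - 25.09243 = 17.38 dB/K

17.38 dB/K


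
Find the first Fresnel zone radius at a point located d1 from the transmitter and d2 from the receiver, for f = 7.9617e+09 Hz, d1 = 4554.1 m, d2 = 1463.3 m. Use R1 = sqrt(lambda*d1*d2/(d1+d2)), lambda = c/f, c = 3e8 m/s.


lambda = c / f = 3.0000e+08 / 7.9617e+09 = 0.03768039 m
R1 = sqrt(0.03768039 * 4554.1 * 1463.3 / (4554.1 + 1463.3)) = 6.460 m

6.460 m


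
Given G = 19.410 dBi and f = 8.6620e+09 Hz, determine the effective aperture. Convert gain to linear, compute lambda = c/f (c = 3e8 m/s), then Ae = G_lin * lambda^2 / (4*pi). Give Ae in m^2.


lambda = c / f = 3.0000e+08 / 8.6620e+09 = 0.03463403 m
G_linear = 10^(19.410/10) = 87.29714
Ae = G_linear * lambda^2 / (4*pi) = 87.29714 * 0.03463403^2 / (4*pi) = 8.333e-03 m^2

8.333e-03 m^2


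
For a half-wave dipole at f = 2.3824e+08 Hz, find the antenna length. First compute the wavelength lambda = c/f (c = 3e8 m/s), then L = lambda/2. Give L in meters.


lambda = c / f = 3.0000e+08 / 2.3824e+08 = 1.259234 m
L = lambda / 2 = 1.259234 / 2 = 0.6296 m

0.6296 m


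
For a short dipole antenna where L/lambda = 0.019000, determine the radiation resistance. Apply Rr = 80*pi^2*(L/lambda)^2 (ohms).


Rr = 80 * pi^2 * (0.019000)^2 = 80 * 9.869604 * 3.610000e-04 = 0.2850 ohm

0.2850 ohm


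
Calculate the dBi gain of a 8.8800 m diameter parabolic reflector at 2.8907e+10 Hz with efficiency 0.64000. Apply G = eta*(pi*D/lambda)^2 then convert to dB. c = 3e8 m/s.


lambda = c / f = 3.0000e+08 / 2.8907e+10 = 0.01037811 m
G_linear = 0.64000 * (pi * 8.8800 / 0.01037811)^2 = 4.624546e+06
G_dBi = 10 * log10(4.624546e+06) = 66.65 dBi

66.65 dBi


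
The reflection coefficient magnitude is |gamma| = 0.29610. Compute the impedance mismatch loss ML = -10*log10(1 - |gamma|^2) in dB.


ML = -10 * log10(1 - 0.29610^2) = -10 * log10(0.91232479) = 0.3985 dB

0.3985 dB


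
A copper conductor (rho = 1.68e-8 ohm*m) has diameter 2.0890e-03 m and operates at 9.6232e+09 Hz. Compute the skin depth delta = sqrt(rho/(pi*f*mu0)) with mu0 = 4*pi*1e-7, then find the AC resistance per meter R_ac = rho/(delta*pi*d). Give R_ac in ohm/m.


delta = sqrt(1.68e-8 / (pi * 9.6232e+09 * 4*pi*1e-7)) = 6.649899e-07 m
R_ac = 1.68e-8 / (6.649899e-07 * pi * 2.0890e-03) = 3.850 ohm/m

3.850 ohm/m


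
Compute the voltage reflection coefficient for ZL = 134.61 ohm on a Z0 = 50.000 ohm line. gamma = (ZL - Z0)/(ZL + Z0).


gamma = (134.61 - 50.000) / (134.61 + 50.000) = 0.4583

0.4583


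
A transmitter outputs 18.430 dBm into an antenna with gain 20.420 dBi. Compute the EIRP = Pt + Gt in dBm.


EIRP = Pt + Gt = 18.430 + 20.420 = 38.85 dBm

38.85 dBm


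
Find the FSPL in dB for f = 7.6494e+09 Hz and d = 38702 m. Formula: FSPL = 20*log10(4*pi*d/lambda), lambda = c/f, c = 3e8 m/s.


lambda = c / f = 3.0000e+08 / 7.6494e+09 = 0.03921876 m
FSPL = 20 * log10(4*pi*38702/0.03921876) = 141.9 dB

141.9 dB


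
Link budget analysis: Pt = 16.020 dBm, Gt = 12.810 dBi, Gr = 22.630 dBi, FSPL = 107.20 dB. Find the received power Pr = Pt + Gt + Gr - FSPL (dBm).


Pr = 16.020 + 12.810 + 22.630 - 107.20 = -55.74 dBm

-55.74 dBm


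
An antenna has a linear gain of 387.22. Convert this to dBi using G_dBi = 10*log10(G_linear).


G_dBi = 10 * log10(387.22) = 25.88 dBi

25.88 dBi


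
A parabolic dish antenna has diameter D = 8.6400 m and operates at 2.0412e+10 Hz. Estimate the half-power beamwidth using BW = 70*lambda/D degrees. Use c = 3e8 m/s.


lambda = c / f = 3.0000e+08 / 2.0412e+10 = 0.01469724 m
BW = 70 * 0.01469724 / 8.6400 = 0.1191 deg

0.1191 deg


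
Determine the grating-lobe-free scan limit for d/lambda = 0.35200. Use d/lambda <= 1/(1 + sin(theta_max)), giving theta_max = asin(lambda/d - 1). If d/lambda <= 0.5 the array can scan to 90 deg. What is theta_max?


lambda/d - 1 = 1/0.35200 - 1 = 1.840909 >= 1
d/lambda <= 0.5, so the array can scan to endfire without grating lobes: theta_max = 90 deg

90 deg


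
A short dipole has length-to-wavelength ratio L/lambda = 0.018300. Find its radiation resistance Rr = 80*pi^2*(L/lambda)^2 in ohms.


Rr = 80 * pi^2 * (0.018300)^2 = 80 * 9.869604 * 3.348900e-04 = 0.2644 ohm

0.2644 ohm


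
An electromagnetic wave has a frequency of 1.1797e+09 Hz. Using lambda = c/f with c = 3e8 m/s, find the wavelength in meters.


lambda = c / f = 3.0000e+08 / 1.1797e+09 = 0.2543 m

0.2543 m


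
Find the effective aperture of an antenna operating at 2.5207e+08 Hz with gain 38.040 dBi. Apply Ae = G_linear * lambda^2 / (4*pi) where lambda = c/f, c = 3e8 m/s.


lambda = c / f = 3.0000e+08 / 2.5207e+08 = 1.190146 m
G_linear = 10^(38.040/10) = 6367.955
Ae = G_linear * lambda^2 / (4*pi) = 6367.955 * 1.190146^2 / (4*pi) = 717.8 m^2

717.8 m^2


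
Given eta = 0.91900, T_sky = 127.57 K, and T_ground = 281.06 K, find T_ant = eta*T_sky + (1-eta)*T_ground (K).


T_ant = 0.91900 * 127.57 + (1 - 0.91900) * 281.06 = 140.0 K

140.0 K


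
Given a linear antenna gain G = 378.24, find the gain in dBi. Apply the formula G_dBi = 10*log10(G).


G_dBi = 10 * log10(378.24) = 25.78 dBi

25.78 dBi


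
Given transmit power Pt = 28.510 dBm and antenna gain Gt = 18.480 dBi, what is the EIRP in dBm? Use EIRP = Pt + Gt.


EIRP = Pt + Gt = 28.510 + 18.480 = 46.99 dBm

46.99 dBm


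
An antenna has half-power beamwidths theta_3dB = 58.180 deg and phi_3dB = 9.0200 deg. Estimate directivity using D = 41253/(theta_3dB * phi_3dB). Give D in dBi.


D_linear = 41253 / (58.180 * 9.0200) = 78.60954
D_dBi = 10 * log10(78.60954) = 18.95 dBi

18.95 dBi


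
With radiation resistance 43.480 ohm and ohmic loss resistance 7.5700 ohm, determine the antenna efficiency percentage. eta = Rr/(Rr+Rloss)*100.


eta = 43.480 / (43.480 + 7.5700) * 100 = 85.17%

85.17%


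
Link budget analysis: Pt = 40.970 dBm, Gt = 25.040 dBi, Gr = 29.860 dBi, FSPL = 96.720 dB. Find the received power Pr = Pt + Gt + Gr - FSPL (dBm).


Pr = 40.970 + 25.040 + 29.860 - 96.720 = -0.85 dBm

-0.85 dBm


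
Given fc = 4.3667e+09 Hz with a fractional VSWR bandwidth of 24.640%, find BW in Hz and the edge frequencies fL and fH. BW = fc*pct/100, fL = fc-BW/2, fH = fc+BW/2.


BW = 4.3667e+09 * 24.640/100 = 1.075955e+09 Hz
fL = 4.3667e+09 - 1.075955e+09/2 = 3.829e+09 Hz
fH = 4.3667e+09 + 1.075955e+09/2 = 4.905e+09 Hz

BW=1.076e+09 Hz, fL=3.829e+09 Hz, fH=4.905e+09 Hz


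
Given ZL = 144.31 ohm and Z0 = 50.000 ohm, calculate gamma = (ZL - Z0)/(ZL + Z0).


gamma = (144.31 - 50.000) / (144.31 + 50.000) = 0.4854

0.4854


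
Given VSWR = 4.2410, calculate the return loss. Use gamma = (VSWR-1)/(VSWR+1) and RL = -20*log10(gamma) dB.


gamma = (4.2410 - 1) / (4.2410 + 1) = 0.6183934
RL = -20 * log10(0.6183934) = 4.175 dB

4.175 dB


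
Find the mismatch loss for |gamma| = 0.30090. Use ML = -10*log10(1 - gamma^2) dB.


ML = -10 * log10(1 - 0.30090^2) = -10 * log10(0.90945919) = 0.4122 dB

0.4122 dB


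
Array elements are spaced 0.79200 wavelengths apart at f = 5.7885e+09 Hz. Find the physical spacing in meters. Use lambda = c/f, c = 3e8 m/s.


lambda = c / f = 3.0000e+08 / 5.7885e+09 = 0.05182690 m
d = 0.79200 * 0.05182690 = 0.04105 m

0.04105 m


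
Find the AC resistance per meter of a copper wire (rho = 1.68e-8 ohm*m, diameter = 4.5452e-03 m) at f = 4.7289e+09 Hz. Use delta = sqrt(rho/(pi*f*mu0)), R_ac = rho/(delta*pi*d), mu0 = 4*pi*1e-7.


delta = sqrt(1.68e-8 / (pi * 4.7289e+09 * 4*pi*1e-7)) = 9.486253e-07 m
R_ac = 1.68e-8 / (9.486253e-07 * pi * 4.5452e-03) = 1.240 ohm/m

1.240 ohm/m


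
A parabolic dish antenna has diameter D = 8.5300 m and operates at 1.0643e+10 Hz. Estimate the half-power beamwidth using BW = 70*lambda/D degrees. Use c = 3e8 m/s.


lambda = c / f = 3.0000e+08 / 1.0643e+10 = 0.02818754 m
BW = 70 * 0.02818754 / 8.5300 = 0.2313 deg

0.2313 deg


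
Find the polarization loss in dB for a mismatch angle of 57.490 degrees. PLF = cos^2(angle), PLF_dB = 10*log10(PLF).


PLF_linear = cos^2(57.490 deg) = 0.2888491
PLF_dB = 10 * log10(0.2888491) = -5.393 dB

-5.393 dB


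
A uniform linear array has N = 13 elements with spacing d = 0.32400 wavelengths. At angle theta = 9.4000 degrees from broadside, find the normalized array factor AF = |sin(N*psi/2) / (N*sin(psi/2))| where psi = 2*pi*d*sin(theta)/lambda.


psi = 2*pi*0.32400*sin(9.4000 deg) = 0.3324912 rad
AF = |sin(13*0.3324912/2) / (13*sin(0.3324912/2))| = 0.3862

0.3862


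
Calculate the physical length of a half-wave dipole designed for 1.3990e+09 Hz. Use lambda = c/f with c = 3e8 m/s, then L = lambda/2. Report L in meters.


lambda = c / f = 3.0000e+08 / 1.3990e+09 = 0.2144389 m
L = lambda / 2 = 0.2144389 / 2 = 0.1072 m

0.1072 m


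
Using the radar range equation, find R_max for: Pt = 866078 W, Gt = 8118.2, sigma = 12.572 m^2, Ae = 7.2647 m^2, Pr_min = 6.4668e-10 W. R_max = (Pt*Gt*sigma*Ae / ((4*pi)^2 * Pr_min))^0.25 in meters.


R^4 = 866078*8118.2*12.572*7.2647 / ((4*pi)^2 * 6.4668e-10) = 6.288248e+18
R_max = 6.288248e+18^0.25 = 50076 m

50076 m


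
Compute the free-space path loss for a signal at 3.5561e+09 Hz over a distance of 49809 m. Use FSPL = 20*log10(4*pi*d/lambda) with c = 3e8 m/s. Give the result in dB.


lambda = c / f = 3.0000e+08 / 3.5561e+09 = 0.08436208 m
FSPL = 20 * log10(4*pi*49809/0.08436208) = 137.4 dB

137.4 dB


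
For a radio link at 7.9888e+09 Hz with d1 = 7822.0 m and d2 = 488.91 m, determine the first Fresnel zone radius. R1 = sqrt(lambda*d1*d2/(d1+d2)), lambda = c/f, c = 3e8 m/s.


lambda = c / f = 3.0000e+08 / 7.9888e+09 = 0.03755257 m
R1 = sqrt(0.03755257 * 7822.0 * 488.91 / (7822.0 + 488.91)) = 4.157 m

4.157 m


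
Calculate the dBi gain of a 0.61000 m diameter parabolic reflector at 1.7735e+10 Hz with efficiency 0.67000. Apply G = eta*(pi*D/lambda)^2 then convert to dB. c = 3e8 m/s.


lambda = c / f = 3.0000e+08 / 1.7735e+10 = 0.01691570 m
G_linear = 0.67000 * (pi * 0.61000 / 0.01691570)^2 = 8599.125
G_dBi = 10 * log10(8599.125) = 39.34 dBi

39.34 dBi


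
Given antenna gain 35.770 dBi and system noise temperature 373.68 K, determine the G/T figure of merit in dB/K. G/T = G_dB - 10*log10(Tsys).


G/T = 35.770 - 10*log10(373.68) = 35.770 - 25.72500 = 10.05 dB/K

10.05 dB/K


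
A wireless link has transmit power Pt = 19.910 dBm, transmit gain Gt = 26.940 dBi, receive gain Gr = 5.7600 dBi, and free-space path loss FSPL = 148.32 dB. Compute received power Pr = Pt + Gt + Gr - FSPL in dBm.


Pr = 19.910 + 26.940 + 5.7600 - 148.32 = -95.71 dBm

-95.71 dBm


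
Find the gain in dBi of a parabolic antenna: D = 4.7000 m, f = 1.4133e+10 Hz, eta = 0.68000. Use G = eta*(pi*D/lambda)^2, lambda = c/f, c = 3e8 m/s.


lambda = c / f = 3.0000e+08 / 1.4133e+10 = 0.02122692 m
G_linear = 0.68000 * (pi * 4.7000 / 0.02122692)^2 = 329026.1
G_dBi = 10 * log10(329026.1) = 55.17 dBi

55.17 dBi


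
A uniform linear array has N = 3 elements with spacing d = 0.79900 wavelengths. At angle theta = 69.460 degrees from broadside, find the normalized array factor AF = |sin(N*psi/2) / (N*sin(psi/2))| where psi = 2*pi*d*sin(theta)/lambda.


psi = 2*pi*0.79900*sin(69.460 deg) = 4.701114 rad
AF = |sin(3*4.701114/2) / (3*sin(4.701114/2))| = 0.3258

0.3258


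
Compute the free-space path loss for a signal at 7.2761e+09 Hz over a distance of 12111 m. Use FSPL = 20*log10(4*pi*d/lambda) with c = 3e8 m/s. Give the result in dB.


lambda = c / f = 3.0000e+08 / 7.2761e+09 = 0.04123088 m
FSPL = 20 * log10(4*pi*12111/0.04123088) = 131.3 dB

131.3 dB


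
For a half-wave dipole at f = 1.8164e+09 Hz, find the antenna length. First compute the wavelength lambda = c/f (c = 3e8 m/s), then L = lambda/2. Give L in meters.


lambda = c / f = 3.0000e+08 / 1.8164e+09 = 0.1651619 m
L = lambda / 2 = 0.1651619 / 2 = 0.08258 m

0.08258 m


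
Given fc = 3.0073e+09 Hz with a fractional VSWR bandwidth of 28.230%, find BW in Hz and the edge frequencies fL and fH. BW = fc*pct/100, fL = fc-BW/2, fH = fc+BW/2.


BW = 3.0073e+09 * 28.230/100 = 8.489608e+08 Hz
fL = 3.0073e+09 - 8.489608e+08/2 = 2.583e+09 Hz
fH = 3.0073e+09 + 8.489608e+08/2 = 3.432e+09 Hz

BW=8.490e+08 Hz, fL=2.583e+09 Hz, fH=3.432e+09 Hz


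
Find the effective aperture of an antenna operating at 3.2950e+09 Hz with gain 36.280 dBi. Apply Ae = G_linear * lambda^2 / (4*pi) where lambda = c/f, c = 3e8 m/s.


lambda = c / f = 3.0000e+08 / 3.2950e+09 = 0.09104704 m
G_linear = 10^(36.280/10) = 4246.196
Ae = G_linear * lambda^2 / (4*pi) = 4246.196 * 0.09104704^2 / (4*pi) = 2.801 m^2

2.801 m^2


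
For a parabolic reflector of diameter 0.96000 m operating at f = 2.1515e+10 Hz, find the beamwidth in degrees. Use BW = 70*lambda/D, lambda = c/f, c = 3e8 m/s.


lambda = c / f = 3.0000e+08 / 2.1515e+10 = 0.01394376 m
BW = 70 * 0.01394376 / 0.96000 = 1.017 deg

1.017 deg


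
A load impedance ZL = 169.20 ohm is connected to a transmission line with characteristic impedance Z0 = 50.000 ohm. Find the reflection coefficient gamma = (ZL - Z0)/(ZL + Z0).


gamma = (169.20 - 50.000) / (169.20 + 50.000) = 0.5438

0.5438


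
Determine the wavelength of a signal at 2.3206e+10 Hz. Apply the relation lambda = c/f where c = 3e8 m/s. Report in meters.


lambda = c / f = 3.0000e+08 / 2.3206e+10 = 0.01293 m

0.01293 m


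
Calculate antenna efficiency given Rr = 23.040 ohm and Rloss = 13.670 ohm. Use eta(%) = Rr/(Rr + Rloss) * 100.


eta = 23.040 / (23.040 + 13.670) * 100 = 62.76%

62.76%


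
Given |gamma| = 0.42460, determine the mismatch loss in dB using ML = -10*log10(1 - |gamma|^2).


ML = -10 * log10(1 - 0.42460^2) = -10 * log10(0.81971484) = 0.8634 dB

0.8634 dB


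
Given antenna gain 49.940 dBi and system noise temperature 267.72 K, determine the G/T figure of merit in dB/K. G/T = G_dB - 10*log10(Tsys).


G/T = 49.940 - 10*log10(267.72) = 49.940 - 24.27681 = 25.66 dB/K

25.66 dB/K


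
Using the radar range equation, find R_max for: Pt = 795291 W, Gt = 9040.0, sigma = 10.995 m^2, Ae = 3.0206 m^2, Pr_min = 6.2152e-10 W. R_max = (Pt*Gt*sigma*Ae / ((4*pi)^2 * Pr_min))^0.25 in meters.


R^4 = 795291*9040.0*10.995*3.0206 / ((4*pi)^2 * 6.2152e-10) = 2.432810e+18
R_max = 2.432810e+18^0.25 = 39494 m

39494 m


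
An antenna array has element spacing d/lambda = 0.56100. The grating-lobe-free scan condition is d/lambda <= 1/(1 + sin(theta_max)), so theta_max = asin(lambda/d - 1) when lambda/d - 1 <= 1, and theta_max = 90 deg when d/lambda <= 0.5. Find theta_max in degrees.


lambda/d - 1 = 1/0.56100 - 1 = 0.7825312
theta_max = asin(0.7825312) = 51.49 deg

51.49 deg


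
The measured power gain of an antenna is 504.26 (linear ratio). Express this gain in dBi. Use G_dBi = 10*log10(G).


G_dBi = 10 * log10(504.26) = 27.03 dBi

27.03 dBi


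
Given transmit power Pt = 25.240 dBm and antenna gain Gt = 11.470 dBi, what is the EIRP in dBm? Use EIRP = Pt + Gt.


EIRP = Pt + Gt = 25.240 + 11.470 = 36.71 dBm

36.71 dBm


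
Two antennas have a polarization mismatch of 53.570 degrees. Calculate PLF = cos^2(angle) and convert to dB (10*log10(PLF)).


PLF_linear = cos^2(53.570 deg) = 0.3526462
PLF_dB = 10 * log10(0.3526462) = -4.527 dB

-4.527 dB


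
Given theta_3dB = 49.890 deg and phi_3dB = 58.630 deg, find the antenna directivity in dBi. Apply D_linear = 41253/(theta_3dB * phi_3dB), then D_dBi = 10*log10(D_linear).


D_linear = 41253 / (49.890 * 58.630) = 14.10335
D_dBi = 10 * log10(14.10335) = 11.49 dBi

11.49 dBi


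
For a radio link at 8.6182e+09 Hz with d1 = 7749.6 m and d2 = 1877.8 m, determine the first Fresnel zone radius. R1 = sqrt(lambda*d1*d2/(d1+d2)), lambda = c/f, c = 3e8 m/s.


lambda = c / f = 3.0000e+08 / 8.6182e+09 = 0.03481005 m
R1 = sqrt(0.03481005 * 7749.6 * 1877.8 / (7749.6 + 1877.8)) = 7.254 m

7.254 m


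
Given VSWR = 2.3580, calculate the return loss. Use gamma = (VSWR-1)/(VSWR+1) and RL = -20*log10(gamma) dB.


gamma = (2.3580 - 1) / (2.3580 + 1) = 0.4044074
RL = -20 * log10(0.4044074) = 7.864 dB

7.864 dB


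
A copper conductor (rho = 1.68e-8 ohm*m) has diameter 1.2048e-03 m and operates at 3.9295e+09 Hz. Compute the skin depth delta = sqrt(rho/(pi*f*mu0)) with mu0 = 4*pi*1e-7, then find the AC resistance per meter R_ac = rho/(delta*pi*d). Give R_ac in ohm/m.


delta = sqrt(1.68e-8 / (pi * 3.9295e+09 * 4*pi*1e-7)) = 1.040653e-06 m
R_ac = 1.68e-8 / (1.040653e-06 * pi * 1.2048e-03) = 4.265 ohm/m

4.265 ohm/m


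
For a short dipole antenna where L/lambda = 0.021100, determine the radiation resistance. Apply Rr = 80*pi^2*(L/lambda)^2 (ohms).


Rr = 80 * pi^2 * (0.021100)^2 = 80 * 9.869604 * 4.452100e-04 = 0.3515 ohm

0.3515 ohm


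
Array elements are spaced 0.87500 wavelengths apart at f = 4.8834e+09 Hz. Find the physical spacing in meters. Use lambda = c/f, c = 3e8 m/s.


lambda = c / f = 3.0000e+08 / 4.8834e+09 = 0.06143261 m
d = 0.87500 * 0.06143261 = 0.05375 m

0.05375 m


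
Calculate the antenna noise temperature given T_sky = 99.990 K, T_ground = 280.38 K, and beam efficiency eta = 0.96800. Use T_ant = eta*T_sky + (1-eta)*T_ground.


T_ant = 0.96800 * 99.990 + (1 - 0.96800) * 280.38 = 105.8 K

105.8 K


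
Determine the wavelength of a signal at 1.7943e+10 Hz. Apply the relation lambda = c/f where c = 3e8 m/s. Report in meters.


lambda = c / f = 3.0000e+08 / 1.7943e+10 = 0.01672 m

0.01672 m


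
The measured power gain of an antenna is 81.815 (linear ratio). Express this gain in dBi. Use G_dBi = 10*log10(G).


G_dBi = 10 * log10(81.815) = 19.13 dBi

19.13 dBi


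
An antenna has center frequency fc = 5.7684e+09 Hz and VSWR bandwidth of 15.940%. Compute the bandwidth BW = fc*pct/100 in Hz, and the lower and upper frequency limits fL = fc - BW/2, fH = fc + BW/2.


BW = 5.7684e+09 * 15.940/100 = 9.194830e+08 Hz
fL = 5.7684e+09 - 9.194830e+08/2 = 5.309e+09 Hz
fH = 5.7684e+09 + 9.194830e+08/2 = 6.228e+09 Hz

BW=9.195e+08 Hz, fL=5.309e+09 Hz, fH=6.228e+09 Hz


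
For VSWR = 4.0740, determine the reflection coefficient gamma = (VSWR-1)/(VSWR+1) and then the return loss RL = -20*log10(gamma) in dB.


gamma = (4.0740 - 1) / (4.0740 + 1) = 0.6058337
RL = -20 * log10(0.6058337) = 4.353 dB

4.353 dB


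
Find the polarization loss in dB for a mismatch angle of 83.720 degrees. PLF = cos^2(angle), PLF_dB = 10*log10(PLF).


PLF_linear = cos^2(83.720 deg) = 0.01196559
PLF_dB = 10 * log10(0.01196559) = -19.22 dB

-19.22 dB


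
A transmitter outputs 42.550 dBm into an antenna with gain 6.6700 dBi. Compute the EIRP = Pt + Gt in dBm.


EIRP = Pt + Gt = 42.550 + 6.6700 = 49.22 dBm

49.22 dBm


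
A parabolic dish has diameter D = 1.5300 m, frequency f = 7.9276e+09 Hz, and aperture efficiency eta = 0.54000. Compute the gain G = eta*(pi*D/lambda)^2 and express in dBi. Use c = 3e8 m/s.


lambda = c / f = 3.0000e+08 / 7.9276e+09 = 0.03784247 m
G_linear = 0.54000 * (pi * 1.5300 / 0.03784247)^2 = 8711.991
G_dBi = 10 * log10(8711.991) = 39.40 dBi

39.40 dBi


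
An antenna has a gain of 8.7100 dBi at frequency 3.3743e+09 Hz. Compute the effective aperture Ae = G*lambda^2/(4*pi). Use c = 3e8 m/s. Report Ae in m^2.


lambda = c / f = 3.0000e+08 / 3.3743e+09 = 0.08890733 m
G_linear = 10^(8.7100/10) = 7.430191
Ae = G_linear * lambda^2 / (4*pi) = 7.430191 * 0.08890733^2 / (4*pi) = 4.674e-03 m^2

4.674e-03 m^2
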